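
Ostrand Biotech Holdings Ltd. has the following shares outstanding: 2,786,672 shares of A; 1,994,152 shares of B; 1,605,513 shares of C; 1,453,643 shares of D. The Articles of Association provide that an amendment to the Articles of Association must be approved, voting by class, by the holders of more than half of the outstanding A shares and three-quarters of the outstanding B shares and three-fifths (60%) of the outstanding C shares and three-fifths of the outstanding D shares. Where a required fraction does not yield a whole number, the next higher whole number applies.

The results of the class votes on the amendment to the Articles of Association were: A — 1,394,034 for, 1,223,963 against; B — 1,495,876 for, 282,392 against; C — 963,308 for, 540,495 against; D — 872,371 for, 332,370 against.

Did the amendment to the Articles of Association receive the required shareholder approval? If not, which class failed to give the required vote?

Approved — every class gave the required vote.

A: a majority of 2786672 is 1393337; 1,393,337 required, 1,394,034 in favor — approved.
B: 3/4 of 1994152 = 1495614; 1,495,614 required, 1,495,876 in favor — approved.
C: 3/5 of 1605513 = 963307.80, rounded up to 963308; 963,308 required, 963,308 in favor — approved.
D: 3/5 of 1453643 = 872185.80, rounded up to 872186; 872,186 required, 872,371 in favor — approved.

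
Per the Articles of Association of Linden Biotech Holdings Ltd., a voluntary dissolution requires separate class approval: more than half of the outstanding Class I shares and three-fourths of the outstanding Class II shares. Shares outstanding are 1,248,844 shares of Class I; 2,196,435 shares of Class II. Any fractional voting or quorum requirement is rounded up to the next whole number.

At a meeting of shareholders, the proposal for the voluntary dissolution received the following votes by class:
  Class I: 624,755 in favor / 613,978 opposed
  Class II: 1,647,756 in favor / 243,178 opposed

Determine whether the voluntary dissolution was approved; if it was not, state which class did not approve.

Class I: a majority of 1248844 is 624423; 624,423 required, 624,755 in favor — approved.
Class II: 3/4 of 2196435 = 1647326.25, rounded up to 1647327; 1,647,327 required, 1,647,756 in favor — approved.

Approved — every class gave the required vote.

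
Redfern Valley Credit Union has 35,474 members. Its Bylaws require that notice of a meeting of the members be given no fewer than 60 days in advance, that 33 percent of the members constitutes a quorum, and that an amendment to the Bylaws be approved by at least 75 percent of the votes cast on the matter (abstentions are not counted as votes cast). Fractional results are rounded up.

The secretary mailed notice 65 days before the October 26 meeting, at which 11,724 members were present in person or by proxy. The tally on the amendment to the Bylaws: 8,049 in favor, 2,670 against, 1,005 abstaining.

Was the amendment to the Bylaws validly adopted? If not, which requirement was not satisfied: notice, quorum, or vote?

Valid — all requirements satisfied.

Notice: 65 days given; 60 required. Satisfied.
Quorum: 33% of 35,474 = 11,706.42, rounded up to 11,707; 11,724 present. Satisfied.
Vote: requires three-fourths of the votes cast (11,724 − 1,005 abstaining = 10,719); 3/4 of 10719 = 8039.25, rounded up to 8040, so 8,040 needed; 8,049 in favor. Satisfied.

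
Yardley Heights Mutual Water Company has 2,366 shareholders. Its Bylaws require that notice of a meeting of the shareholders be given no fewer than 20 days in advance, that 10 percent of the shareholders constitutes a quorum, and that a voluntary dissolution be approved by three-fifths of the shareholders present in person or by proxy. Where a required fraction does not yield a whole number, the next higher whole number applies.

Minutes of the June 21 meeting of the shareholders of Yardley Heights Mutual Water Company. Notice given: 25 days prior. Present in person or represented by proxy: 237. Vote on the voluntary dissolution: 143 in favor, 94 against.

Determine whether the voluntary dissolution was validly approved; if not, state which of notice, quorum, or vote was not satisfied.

Notice: 25 days given; 20 required. Satisfied.
Quorum: 10% of 2,366 = 236.60, rounded up to 237; 237 present. Satisfied.
Vote: requires three-fifths of those present (237); 3/5 of 237 = 142.20, rounded up to 143, so 143 needed; 143 in favor. Satisfied.

Valid — all requirements satisfied.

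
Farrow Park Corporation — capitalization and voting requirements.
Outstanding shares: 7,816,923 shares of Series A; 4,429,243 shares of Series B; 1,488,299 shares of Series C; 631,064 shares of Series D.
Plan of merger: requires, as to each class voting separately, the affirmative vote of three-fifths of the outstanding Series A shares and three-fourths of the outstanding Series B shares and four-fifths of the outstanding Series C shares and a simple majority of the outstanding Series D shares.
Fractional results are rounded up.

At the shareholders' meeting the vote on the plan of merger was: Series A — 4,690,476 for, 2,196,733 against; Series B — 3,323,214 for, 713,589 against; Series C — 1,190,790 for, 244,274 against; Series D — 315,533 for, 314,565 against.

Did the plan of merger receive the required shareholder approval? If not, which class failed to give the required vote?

Series A: 3/5 of 7816923 = 4690153.80, rounded up to 4690154; 4,690,154 required, 4,690,476 in favor — approved.
Series B: 3/4 of 4429243 = 3321932.25, rounded up to 3321933; 3,321,933 required, 3,323,214 in favor — approved.
Series C: 4/5 of 1488299 = 1190639.20, rounded up to 1190640; 1,190,640 required, 1,190,790 in favor — approved.
Series D: a majority of 631064 is 315533; 315,533 required, 315,533 in favor — approved.

Approved — every class gave the required vote.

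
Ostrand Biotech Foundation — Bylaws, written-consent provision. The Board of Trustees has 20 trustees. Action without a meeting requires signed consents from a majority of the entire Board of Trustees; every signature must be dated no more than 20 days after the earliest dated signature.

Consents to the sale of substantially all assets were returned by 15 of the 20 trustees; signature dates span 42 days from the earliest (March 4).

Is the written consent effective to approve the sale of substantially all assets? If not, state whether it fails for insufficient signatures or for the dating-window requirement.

Not effective — dating-window requirement not satisfied.

Signatures required: a majority of 20 — a majority of 20 is 11, so 11 needed; 15 signed. Sufficient.
Dating window: the latest signature is 42 days after the earliest; the limit is 20 days. Outside the window.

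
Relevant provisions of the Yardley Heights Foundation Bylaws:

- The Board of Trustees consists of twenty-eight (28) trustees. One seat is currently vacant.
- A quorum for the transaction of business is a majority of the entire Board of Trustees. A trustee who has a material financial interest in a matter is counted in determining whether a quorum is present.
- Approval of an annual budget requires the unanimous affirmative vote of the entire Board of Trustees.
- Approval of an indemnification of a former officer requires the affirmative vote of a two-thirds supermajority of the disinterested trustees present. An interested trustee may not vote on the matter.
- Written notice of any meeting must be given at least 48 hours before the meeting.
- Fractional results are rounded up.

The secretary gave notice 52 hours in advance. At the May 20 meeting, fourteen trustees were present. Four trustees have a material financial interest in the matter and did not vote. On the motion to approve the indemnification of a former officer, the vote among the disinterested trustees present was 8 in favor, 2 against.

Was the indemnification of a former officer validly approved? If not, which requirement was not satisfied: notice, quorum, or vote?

Invalid — quorum requirement not satisfied.

Notice: 52 hours given; 48 required (52 ≥ 48). Satisfied.
Quorum: 14 present (interested trustees count toward quorum); quorum is 15. Not satisfied.
Vote: the indemnification of a former officer requires two-thirds of the disinterested trustees present (14 − 4 = 10). 2/3 of 10 = 6.67, rounded up to 7, so 7 affirmative votes are needed; 8 voted in favor. Satisfied. (Moot — without a quorum no business can be validly transacted.)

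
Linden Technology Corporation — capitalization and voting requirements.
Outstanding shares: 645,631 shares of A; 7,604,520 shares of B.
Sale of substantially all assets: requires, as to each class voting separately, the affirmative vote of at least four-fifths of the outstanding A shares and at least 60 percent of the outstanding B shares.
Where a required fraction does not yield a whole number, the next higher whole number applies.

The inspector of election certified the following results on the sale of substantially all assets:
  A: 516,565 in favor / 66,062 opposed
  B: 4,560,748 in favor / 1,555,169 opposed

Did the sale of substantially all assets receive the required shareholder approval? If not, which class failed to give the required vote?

A: 4/5 of 645631 = 516504.80, rounded up to 516505; 516,505 required, 516,565 in favor — approved.
B: 3/5 of 7604520 = 4562712; 4,562,712 required, 4,560,748 in favor — not approved.

Not approved — the B shares did not give the required vote.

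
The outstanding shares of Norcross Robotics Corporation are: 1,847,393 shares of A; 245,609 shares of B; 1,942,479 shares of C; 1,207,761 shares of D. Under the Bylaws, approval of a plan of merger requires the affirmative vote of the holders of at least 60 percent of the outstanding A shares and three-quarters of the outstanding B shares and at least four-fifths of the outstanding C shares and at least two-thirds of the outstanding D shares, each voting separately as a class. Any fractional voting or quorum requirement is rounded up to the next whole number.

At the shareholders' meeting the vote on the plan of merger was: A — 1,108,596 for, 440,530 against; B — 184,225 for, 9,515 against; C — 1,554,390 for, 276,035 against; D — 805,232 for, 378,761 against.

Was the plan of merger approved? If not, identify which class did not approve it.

Approved — every class gave the required vote.

A: 3/5 of 1847393 = 1108435.80, rounded up to 1108436; 1,108,436 required, 1,108,596 in favor — approved.
B: 3/4 of 245609 = 184206.75, rounded up to 184207; 184,207 required, 184,225 in favor — approved.
C: 4/5 of 1942479 = 1553983.20, rounded up to 1553984; 1,553,984 required, 1,554,390 in favor — approved.
D: 2/3 of 1207761 = 805174; 805,174 required, 805,232 in favor — approved.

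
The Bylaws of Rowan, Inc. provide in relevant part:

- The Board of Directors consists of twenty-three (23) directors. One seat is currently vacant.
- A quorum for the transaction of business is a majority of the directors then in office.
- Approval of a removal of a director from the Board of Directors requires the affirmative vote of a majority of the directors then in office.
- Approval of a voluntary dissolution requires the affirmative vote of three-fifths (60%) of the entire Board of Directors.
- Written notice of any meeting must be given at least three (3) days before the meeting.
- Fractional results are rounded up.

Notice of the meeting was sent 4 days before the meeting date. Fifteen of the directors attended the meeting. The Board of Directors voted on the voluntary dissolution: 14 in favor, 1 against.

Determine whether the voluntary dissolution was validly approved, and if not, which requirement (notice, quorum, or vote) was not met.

Valid — all requirements satisfied.

Notice: 4 days given; 3 required (4 ≥ 3). Satisfied.
Quorum: 15 present; quorum is 12. Satisfied.
Vote: the voluntary dissolution requires three-fifths of the entire Board of Directors (23). 3/5 of 23 = 13.80, rounded up to 14, so 14 affirmative votes are needed; 14 voted in favor. Satisfied.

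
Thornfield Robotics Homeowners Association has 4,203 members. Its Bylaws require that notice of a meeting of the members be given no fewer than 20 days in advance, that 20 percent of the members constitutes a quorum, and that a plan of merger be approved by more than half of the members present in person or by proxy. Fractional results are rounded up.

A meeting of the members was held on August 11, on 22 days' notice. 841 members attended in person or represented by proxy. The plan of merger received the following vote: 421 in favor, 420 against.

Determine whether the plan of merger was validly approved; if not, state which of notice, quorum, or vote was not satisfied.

Notice: 22 days given; 20 required. Satisfied.
Quorum: 20% of 4,203 = 840.60, rounded up to 841; 841 present. Satisfied.
Vote: requires a majority of those present (841); a majority of 841 is 421, so 421 needed; 421 in favor. Satisfied.

Valid — all requirements satisfied.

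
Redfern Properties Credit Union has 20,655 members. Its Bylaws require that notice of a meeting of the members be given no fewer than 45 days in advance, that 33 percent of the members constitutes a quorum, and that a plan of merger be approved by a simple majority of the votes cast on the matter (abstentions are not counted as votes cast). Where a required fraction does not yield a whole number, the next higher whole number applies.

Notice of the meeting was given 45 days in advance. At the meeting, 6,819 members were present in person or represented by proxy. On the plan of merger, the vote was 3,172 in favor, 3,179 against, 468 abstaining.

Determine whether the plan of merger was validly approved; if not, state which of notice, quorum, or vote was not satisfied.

Notice: 45 days given; 45 required. Satisfied.
Quorum: 33% of 20,655 = 6,816.15, rounded up to 6,817; 6,819 present. Satisfied.
Vote: requires a majority of the votes cast (6,819 − 468 abstaining = 6,351); a majority of 6351 is 3176, so 3,176 needed; 3,172 in favor. Not satisfied.

Invalid — vote requirement not satisfied.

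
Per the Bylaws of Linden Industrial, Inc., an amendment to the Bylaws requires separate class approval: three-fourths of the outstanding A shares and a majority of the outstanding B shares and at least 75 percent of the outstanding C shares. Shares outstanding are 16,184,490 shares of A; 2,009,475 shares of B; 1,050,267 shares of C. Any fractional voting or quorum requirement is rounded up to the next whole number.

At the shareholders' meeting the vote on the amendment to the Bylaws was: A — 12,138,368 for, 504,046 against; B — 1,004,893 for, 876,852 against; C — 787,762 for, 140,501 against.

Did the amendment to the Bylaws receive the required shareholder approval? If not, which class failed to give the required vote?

A: 3/4 of 16184490 = 12138367.50, rounded up to 12138368; 12,138,368 required, 12,138,368 in favor — approved.
B: a majority of 2009475 is 1004738; 1,004,738 required, 1,004,893 in favor — approved.
C: 3/4 of 1050267 = 787700.25, rounded up to 787701; 787,701 required, 787,762 in favor — approved.

Approved — every class gave the required vote.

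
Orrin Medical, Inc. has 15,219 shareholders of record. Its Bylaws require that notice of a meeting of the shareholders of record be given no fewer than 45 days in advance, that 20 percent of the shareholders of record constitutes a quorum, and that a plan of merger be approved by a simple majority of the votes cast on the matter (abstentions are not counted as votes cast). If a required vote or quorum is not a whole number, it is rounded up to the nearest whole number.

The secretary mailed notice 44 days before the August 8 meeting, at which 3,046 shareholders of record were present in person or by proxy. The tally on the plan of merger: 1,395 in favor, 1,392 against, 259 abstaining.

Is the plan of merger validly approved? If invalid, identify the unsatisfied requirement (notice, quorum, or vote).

Invalid — notice requirement not satisfied.

Notice: 44 days given; 45 required. Not satisfied.
Quorum: 20% of 15,219 = 3,043.80, rounded up to 3,044; 3,046 present. Satisfied.
Vote: requires a majority of the votes cast (3,046 − 259 abstaining = 2,787); a majority of 2787 is 1394, so 1,394 needed; 1,395 in favor. Satisfied.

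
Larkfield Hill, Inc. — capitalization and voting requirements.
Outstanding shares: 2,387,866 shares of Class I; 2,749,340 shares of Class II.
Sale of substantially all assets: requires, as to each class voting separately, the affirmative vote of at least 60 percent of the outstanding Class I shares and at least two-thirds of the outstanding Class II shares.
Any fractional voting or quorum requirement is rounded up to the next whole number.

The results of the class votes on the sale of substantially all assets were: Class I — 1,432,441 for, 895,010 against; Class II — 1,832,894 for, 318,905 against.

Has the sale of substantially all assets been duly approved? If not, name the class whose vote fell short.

Not approved — the Class I shares did not give the required vote.

Class I: 3/5 of 2387866 = 1432719.60, rounded up to 1432720; 1,432,720 required, 1,432,441 in favor — not approved.
Class II: 2/3 of 2749340 = 1832893.33, rounded up to 1832894; 1,832,894 required, 1,832,894 in favor — approved.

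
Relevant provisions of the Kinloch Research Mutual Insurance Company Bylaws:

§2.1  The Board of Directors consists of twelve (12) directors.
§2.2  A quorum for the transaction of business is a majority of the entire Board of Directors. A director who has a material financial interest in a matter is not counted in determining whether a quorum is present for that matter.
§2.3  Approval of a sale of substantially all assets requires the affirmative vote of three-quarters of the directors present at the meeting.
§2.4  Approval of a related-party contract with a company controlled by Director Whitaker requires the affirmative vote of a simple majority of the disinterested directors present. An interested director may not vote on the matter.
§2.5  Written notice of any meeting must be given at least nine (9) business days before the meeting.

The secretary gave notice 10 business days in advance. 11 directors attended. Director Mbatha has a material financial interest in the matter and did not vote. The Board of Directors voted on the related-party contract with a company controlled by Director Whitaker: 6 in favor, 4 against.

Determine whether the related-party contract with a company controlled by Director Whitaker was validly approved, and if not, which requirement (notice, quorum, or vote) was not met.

Valid — all requirements satisfied.

Notice: 10 business days given; 9 required (10 ≥ 9). Satisfied.
Quorum: 11 present, but the 1 interested director does not count, leaving 10. Quorum is 7. Satisfied.
Vote: the related-party contract with a company controlled by Director Whitaker requires a majority of the disinterested directors present (11 − 1 = 10). A majority of 10 is 6, so 6 affirmative votes are needed; 6 voted in favor. Satisfied.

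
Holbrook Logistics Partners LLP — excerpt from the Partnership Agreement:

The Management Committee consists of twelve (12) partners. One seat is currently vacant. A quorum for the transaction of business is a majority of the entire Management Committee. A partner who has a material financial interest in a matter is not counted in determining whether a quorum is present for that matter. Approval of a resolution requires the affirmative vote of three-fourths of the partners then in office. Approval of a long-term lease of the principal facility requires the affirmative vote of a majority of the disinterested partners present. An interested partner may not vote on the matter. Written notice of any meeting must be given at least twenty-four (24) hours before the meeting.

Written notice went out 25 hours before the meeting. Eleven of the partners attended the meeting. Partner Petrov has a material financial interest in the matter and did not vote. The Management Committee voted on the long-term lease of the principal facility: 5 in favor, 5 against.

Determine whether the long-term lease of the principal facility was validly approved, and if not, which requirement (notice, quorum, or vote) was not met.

Invalid — vote requirement not satisfied.

Notice: 25 hours given; 24 required (25 ≥ 24). Satisfied.
Quorum: 11 present, but the 1 interested partner does not count, leaving 10. Quorum is 7. Satisfied.
Vote: the long-term lease of the principal facility requires a majority of the disinterested partners present (11 − 1 = 10). A majority of 10 is 6, so 6 affirmative votes are needed; 5 voted in favor. Not satisfied.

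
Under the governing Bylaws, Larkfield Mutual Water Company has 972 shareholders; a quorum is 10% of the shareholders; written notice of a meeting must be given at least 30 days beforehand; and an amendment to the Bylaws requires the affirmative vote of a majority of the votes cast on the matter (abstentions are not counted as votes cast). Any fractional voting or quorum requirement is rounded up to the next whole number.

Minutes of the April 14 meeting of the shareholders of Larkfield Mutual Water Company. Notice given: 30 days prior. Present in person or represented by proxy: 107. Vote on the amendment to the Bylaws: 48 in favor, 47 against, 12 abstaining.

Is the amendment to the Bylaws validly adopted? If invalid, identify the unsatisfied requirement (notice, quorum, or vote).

Notice: 30 days given; 30 required. Satisfied.
Quorum: 10% of 972 = 97.20, rounded up to 98; 107 present. Satisfied.
Vote: requires a majority of the votes cast (107 − 12 abstaining = 95); a majority of 95 is 48, so 48 needed; 48 in favor. Satisfied.

Valid — all requirements satisfied.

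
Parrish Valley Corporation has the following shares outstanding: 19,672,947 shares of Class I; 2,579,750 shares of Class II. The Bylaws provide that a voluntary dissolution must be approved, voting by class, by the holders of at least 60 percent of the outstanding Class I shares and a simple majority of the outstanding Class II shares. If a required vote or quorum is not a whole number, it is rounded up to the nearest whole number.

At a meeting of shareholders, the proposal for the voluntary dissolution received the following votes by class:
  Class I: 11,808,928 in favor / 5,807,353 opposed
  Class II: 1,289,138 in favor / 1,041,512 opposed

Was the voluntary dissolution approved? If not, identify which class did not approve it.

Class I: 3/5 of 19672947 = 11803768.20, rounded up to 11803769; 11,803,769 required, 11,808,928 in favor — approved.
Class II: a majority of 2579750 is 1289876; 1,289,876 required, 1,289,138 in favor — not approved.

Not approved — the Class II shares did not give the required vote.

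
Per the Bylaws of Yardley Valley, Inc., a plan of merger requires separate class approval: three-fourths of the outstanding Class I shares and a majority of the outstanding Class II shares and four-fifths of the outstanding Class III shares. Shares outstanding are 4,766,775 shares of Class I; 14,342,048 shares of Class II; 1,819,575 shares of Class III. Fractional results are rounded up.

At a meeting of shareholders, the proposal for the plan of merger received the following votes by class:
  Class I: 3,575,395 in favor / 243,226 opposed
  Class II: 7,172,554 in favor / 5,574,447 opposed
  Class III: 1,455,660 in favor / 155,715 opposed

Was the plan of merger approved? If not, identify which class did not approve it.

Approved — every class gave the required vote.

Class I: 3/4 of 4766775 = 3575081.25, rounded up to 3575082; 3,575,082 required, 3,575,395 in favor — approved.
Class II: a majority of 14342048 is 7171025; 7,171,025 required, 7,172,554 in favor — approved.
Class III: 4/5 of 1819575 = 1455660; 1,455,660 required, 1,455,660 in favor — approved.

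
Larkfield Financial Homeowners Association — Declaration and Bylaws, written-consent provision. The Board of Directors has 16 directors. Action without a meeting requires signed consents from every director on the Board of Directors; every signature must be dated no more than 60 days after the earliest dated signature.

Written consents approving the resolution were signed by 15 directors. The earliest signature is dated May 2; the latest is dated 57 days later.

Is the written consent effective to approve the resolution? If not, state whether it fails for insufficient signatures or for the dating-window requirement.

Signatures required: every one of 16 — unanimous means all 16, so 16 needed; 15 signed. Insufficient.
Dating window: the latest signature is 57 days after the earliest; the limit is 60 days. Within the window.

Not effective — insufficient signatures.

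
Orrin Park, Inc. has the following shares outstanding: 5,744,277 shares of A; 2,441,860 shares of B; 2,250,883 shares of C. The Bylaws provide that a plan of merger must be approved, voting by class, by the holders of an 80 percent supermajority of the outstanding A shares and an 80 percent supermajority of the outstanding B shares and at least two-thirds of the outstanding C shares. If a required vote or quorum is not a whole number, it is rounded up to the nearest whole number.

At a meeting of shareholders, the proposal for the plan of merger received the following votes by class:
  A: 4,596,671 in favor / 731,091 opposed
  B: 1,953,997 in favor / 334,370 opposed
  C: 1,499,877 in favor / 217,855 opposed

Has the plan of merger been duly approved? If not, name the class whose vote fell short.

A: 4/5 of 5744277 = 4595421.60, rounded up to 4595422; 4,595,422 required, 4,596,671 in favor — approved.
B: 4/5 of 2441860 = 1953488; 1,953,488 required, 1,953,997 in favor — approved.
C: 2/3 of 2250883 = 1500588.67, rounded up to 1500589; 1,500,589 required, 1,499,877 in favor — not approved.

Not approved — the C shares did not give the required vote.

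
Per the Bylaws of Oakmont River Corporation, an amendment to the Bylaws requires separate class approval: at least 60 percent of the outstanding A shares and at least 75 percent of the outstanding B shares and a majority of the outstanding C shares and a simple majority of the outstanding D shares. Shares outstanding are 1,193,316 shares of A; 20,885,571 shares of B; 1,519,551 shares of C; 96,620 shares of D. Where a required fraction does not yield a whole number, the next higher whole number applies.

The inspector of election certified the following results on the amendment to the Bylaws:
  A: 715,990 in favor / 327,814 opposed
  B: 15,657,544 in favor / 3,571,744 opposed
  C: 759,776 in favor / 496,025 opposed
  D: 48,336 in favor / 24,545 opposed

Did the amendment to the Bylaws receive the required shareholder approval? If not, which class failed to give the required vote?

A: 3/5 of 1193316 = 715989.60, rounded up to 715990; 715,990 required, 715,990 in favor — approved.
B: 3/4 of 20885571 = 15664178.25, rounded up to 15664179; 15,664,179 required, 15,657,544 in favor — not approved.
C: a majority of 1519551 is 759776; 759,776 required, 759,776 in favor — approved.
D: a majority of 96620 is 48311; 48,311 required, 48,336 in favor — approved.

Not approved — the B shares did not give the required vote.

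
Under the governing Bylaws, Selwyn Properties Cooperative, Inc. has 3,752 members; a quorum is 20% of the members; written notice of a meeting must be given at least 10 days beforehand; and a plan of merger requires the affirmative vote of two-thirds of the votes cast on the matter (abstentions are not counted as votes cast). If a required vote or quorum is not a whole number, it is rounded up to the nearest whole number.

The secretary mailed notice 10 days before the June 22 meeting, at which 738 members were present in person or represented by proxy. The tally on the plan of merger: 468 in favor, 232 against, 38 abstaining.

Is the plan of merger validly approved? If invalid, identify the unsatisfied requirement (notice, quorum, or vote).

Invalid — quorum requirement not satisfied.

Notice: 10 days given; 10 required. Satisfied.
Quorum: 20% of 3,752 = 750.40, rounded up to 751; 738 present. Not satisfied.
Vote: requires two-thirds of the votes cast (738 − 38 abstaining = 700); 2/3 of 700 = 466.67, rounded up to 467, so 467 needed; 468 in favor. Satisfied.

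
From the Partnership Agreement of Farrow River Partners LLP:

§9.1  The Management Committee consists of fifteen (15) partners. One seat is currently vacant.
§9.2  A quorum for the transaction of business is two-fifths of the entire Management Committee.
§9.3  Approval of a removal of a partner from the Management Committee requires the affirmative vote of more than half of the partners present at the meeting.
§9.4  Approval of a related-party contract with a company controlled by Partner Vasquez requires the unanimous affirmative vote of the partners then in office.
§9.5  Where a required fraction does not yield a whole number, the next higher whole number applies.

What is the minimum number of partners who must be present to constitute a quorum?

2/5 of 15 = 6.

6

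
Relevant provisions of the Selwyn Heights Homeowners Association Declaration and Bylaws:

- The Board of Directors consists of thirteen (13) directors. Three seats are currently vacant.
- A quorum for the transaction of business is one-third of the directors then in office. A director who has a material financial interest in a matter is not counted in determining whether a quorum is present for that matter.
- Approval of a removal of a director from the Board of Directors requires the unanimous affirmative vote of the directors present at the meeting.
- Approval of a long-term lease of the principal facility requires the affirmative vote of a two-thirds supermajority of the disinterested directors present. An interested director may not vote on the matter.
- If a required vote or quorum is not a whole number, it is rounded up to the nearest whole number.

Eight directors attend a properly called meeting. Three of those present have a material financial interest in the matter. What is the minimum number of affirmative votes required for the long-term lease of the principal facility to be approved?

The long-term lease of the principal facility requires two-thirds of the disinterested directors present (8 − 3 = 5).
2/3 of 5 = 3.33, rounded up to 4.

4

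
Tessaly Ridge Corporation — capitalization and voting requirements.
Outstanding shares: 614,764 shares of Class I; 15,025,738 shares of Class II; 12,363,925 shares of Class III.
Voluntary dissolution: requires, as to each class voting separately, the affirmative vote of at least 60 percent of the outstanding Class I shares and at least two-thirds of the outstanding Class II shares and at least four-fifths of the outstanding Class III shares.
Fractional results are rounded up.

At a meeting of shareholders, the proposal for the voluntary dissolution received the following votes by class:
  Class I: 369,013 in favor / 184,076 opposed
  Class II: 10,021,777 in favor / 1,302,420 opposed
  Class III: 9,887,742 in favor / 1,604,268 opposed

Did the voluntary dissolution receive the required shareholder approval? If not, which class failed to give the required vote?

Not approved — the Class III shares did not give the required vote.

Class I: 3/5 of 614764 = 368858.40, rounded up to 368859; 368,859 required, 369,013 in favor — approved.
Class II: 2/3 of 15025738 = 10017158.67, rounded up to 10017159; 10,017,159 required, 10,021,777 in favor — approved.
Class III: 4/5 of 12363925 = 9891140; 9,891,140 required, 9,887,742 in favor — not approved.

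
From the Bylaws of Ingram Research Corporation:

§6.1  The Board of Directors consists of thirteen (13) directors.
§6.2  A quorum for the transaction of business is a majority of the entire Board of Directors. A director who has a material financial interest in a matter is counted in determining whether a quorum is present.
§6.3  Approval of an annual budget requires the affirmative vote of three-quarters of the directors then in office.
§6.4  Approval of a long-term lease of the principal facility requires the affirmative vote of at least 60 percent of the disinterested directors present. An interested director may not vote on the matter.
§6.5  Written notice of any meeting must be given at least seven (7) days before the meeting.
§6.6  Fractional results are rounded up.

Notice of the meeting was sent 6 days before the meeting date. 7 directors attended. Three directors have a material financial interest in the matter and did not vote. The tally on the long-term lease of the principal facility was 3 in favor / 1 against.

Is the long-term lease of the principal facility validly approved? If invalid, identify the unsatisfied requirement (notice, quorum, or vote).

Invalid — notice requirement not satisfied.

Notice: 6 days given; 7 required (6 < 7). Not satisfied.
Quorum: 7 present (interested directors count toward quorum); quorum is 7. Satisfied.
Vote: the long-term lease of the principal facility requires three-fifths of the disinterested directors present (7 − 3 = 4). 3/5 of 4 = 2.40, rounded up to 3, so 3 affirmative votes are needed; 3 voted in favor. Satisfied.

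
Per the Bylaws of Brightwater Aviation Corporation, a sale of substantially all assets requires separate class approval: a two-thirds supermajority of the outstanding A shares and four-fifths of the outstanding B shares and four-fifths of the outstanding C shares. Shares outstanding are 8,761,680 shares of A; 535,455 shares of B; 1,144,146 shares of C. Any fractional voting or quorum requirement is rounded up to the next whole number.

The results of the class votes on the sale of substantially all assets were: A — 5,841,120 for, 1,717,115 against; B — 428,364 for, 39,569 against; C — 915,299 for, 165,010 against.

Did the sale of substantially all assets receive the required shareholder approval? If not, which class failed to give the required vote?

Not approved — the C shares did not give the required vote.

A: 2/3 of 8761680 = 5841120; 5,841,120 required, 5,841,120 in favor — approved.
B: 4/5 of 535455 = 428364; 428,364 required, 428,364 in favor — approved.
C: 4/5 of 1144146 = 915316.80, rounded up to 915317; 915,317 required, 915,299 in favor — not approved.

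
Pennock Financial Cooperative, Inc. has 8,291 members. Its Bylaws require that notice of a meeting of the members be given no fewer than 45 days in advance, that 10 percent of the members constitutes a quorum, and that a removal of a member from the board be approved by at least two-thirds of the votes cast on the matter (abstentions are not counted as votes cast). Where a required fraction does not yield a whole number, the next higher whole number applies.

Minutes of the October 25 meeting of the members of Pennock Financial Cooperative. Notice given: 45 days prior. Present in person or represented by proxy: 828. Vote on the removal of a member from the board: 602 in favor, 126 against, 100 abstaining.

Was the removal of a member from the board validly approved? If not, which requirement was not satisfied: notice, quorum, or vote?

Invalid — quorum requirement not satisfied.

Notice: 45 days given; 45 required. Satisfied.
Quorum: 10% of 8,291 = 829.10, rounded up to 830; 828 present. Not satisfied.
Vote: requires two-thirds of the votes cast (828 − 100 abstaining = 728); 2/3 of 728 = 485.33, rounded up to 486, so 486 needed; 602 in favor. Satisfied.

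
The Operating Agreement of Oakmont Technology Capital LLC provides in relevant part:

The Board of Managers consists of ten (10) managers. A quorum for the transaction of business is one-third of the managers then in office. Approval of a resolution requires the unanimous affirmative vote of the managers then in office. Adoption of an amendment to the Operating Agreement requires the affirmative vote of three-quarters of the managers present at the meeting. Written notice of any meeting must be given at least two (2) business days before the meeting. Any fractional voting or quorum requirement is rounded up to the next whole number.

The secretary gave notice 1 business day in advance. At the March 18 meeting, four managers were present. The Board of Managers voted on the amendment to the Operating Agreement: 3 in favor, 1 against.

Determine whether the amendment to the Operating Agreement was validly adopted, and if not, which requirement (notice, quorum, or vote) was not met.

Notice: 1 business day given; 2 required (1 < 2). Not satisfied.
Quorum: 4 present; quorum is 4. Satisfied.
Vote: the amendment to the Operating Agreement requires three-fourths of the managers present (4). 3/4 of 4 = 3, so 3 affirmative votes are needed; 3 voted in favor. Satisfied.

Invalid — notice requirement not satisfied.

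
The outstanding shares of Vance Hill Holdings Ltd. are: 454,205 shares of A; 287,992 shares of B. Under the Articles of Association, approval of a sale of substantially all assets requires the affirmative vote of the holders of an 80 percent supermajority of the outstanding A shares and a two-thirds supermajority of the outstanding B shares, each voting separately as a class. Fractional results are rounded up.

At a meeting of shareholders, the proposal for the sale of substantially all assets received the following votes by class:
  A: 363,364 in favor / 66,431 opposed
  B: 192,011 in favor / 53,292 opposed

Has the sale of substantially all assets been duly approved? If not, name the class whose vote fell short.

Approved — every class gave the required vote.

A: 4/5 of 454205 = 363364; 363,364 required, 363,364 in favor — approved.
B: 2/3 of 287992 = 191994.67, rounded up to 191995; 191,995 required, 192,011 in favor — approved.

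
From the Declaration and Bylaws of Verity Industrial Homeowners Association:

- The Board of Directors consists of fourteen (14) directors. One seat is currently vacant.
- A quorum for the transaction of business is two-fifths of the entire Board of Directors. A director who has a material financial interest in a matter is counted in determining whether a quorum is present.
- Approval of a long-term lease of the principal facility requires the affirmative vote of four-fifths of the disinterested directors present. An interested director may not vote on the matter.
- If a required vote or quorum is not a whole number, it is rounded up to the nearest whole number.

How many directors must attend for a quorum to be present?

2/5 of 14 = 5.60, rounded up to 6.

6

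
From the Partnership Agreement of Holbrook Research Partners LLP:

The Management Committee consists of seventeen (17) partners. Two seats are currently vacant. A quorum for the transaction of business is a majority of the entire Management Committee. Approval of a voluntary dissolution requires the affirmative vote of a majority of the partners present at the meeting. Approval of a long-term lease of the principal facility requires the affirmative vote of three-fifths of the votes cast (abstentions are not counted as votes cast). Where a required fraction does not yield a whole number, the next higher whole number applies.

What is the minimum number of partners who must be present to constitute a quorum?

A majority of 17 is 9.

9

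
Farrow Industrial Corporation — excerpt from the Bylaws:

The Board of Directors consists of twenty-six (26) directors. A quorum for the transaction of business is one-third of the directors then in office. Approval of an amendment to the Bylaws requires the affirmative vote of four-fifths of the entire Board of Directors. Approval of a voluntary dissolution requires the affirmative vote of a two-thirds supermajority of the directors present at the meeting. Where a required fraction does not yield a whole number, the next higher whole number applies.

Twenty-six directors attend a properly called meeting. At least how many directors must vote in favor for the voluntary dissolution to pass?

The voluntary dissolution requires two-thirds of the directors present (26).
2/3 of 26 = 17.33, rounded up to 18.

18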